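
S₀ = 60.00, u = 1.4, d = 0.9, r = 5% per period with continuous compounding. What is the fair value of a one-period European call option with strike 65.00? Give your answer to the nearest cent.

5.47

Risk-neutral probability p = (e^0.05 − 0.9)/(1.4 − 0.9) = 0.1513/0.5000 = 0.3025
Terminal stock prices: S_u = 84, S_d = 54
Terminal payoffs (S − K): max(19, 0) = 19, max(-11, 0) = 0
Node 0 (S = 60): V_0 = e^(−0.05)·[0.3025·19.0000 + 0.6975·0.0000] = 5.4680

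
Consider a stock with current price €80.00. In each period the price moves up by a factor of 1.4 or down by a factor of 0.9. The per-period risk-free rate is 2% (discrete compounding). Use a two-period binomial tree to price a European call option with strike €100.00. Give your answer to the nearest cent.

Risk-neutral probability p = (1 + 0.02 − 0.9)/(1.4 − 0.9) = 0.1200/0.5000 = 0.2400
Terminal stock prices: S_uu = 156.8, S_ud = 100.8, S_dd = 64.8
Terminal payoffs (S − K): max(56.8, 0) = 56.8, max(0.8, 0) = 0.8, max(-35.2, 0) = 0
Node u (S = 112): V_u = 1/1.02·[0.2400·56.8000 + 0.7600·0.8000] = 13.9608
Node d (S = 72): V_d = 1/1.02·[0.2400·0.8000 + 0.7600·0.0000] = 0.1882
Node 0 (S = 80): V_0 = 1/1.02·[0.2400·13.9608 + 0.7600·0.1882] = 3.4251

€3.43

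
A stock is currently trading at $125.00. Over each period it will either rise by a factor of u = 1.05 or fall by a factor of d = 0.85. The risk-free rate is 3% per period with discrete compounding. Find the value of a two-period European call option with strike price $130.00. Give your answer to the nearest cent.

Risk-neutral probability p = (1 + 0.03 − 0.85)/(1.05 − 0.85) = 0.1800/0.2000 = 0.9000
Terminal stock prices: S_uu = 137.8, S_ud = 111.6, S_dd = 90.31
Terminal payoffs (S − K): max(7.812, 0) = 7.812, max(-18.44, 0) = 0, max(-39.69, 0) = 0
Node u (S = 131.2): V_u = 1/1.03·[0.9000·7.8125 + 0.1000·0.0000] = 6.8265
Node d (S = 106.2): V_d = 1/1.03·[0.9000·0.0000 + 0.1000·0.0000] = 0.0000
Node 0 (S = 125): V_0 = 1/1.03·[0.9000·6.8265 + 0.1000·0.0000] = 5.9649

$5.96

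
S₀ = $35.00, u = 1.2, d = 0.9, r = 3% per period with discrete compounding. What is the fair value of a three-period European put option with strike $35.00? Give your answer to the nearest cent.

Risk-neutral probability p = (1 + 0.03 − 0.9)/(1.2 − 0.9) = 0.1300/0.3000 = 0.4333
Terminal stock prices: S_uuu = 60.48, S_uud = 45.36, S_udd = 34.02, S_ddd = 25.52
Terminal payoffs (K − S): max(-25.48, 0) = 0, max(-10.36, 0) = 0, max(0.98, 0) = 0.98, max(9.485, 0) = 9.485
Node uu (S = 50.4): V_uu = 1/1.03·[0.4333·0.0000 + 0.5667·0.0000] = 0.0000
Node ud (S = 37.8): V_ud = 1/1.03·[0.4333·0.0000 + 0.5667·0.9800] = 0.5392
Node dd (S = 28.35): V_dd = 1/1.03·[0.4333·0.9800 + 0.5667·9.4850] = 5.6306
Node u (S = 42): V_u = 1/1.03·[0.4333·0.0000 + 0.5667·0.5392] = 0.2966
Node d (S = 31.5): V_d = 1/1.03·[0.4333·0.5392 + 0.5667·5.6306] = 3.3246
Node 0 (S = 35): V_0 = 1/1.03·[0.4333·0.2966 + 0.5667·3.3246] = 1.9538

$1.95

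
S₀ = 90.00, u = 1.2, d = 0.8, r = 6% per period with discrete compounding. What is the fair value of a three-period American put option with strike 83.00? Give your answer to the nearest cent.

4.63

Risk-neutral probability p = (1 + 0.06 − 0.8)/(1.2 − 0.8) = 0.2600/0.4000 = 0.6500
Terminal stock prices: S_uuu = 155.5, S_uud = 103.7, S_udd = 69.12, S_ddd = 46.08
Terminal payoffs (K − S): max(-72.52, 0) = 0, max(-20.68, 0) = 0, max(13.88, 0) = 13.88, max(36.92, 0) = 36.92
Node uu (S = 129.6): continuation = 1/1.06·[0.6500·0.0000 + 0.3500·0.0000] = 0.0000; exercise value = 0.0000 ≤ continuation, so V_uu = 0.0000
Node ud (S = 86.4): continuation = 1/1.06·[0.6500·0.0000 + 0.3500·13.8800] = 4.5830; exercise value = 0.0000 ≤ continuation, so V_ud = 4.5830
Node dd (S = 57.6): continuation = 1/1.06·[0.6500·13.8800 + 0.3500·36.9200] = 20.7019; exercise value = 25.4000 > continuation, so V_dd = 25.4000 (exercise)
Node u (S = 108): continuation = 1/1.06·[0.6500·0.0000 + 0.3500·4.5830] = 1.5133; exercise value = 0.0000 ≤ continuation, so V_u = 1.5133
Node d (S = 72): continuation = 1/1.06·[0.6500·4.5830 + 0.3500·25.4000] = 11.1971; exercise value = 11.0000 ≤ continuation, so V_d = 11.1971
Node 0 (S = 90): continuation = 1/1.06·[0.6500·1.5133 + 0.3500·11.1971] = 4.6251; exercise value = 0.0000 ≤ continuation, so V_0 = 4.6251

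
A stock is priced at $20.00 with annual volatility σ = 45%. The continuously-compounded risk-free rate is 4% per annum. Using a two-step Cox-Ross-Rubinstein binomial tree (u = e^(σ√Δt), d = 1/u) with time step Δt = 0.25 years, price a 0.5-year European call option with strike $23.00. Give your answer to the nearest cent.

$1.78

CRR parameters: u = e^(σ√Δt) = e^(0.45·√0.25) = 1.2523, d = 1/u = 0.7985
Per-period rate: rΔt = 0.04·0.25 = 0.01, so R = e^0.01 = 1.0101
Risk-neutral probability p = (e^0.01 − 0.7985)/(1.2523 − 0.7985) = 0.2115/0.4538 = 0.4661
Terminal stock prices: S_uu = 31.37, S_ud = 20, S_dd = 12.75
Terminal payoffs (S − K): max(8.366, 0) = 8.366, max(-3, 0) = 0, max(-10.25, 0) = 0
Node u (S = 25.05): V_u = e^(−0.01)·[0.4661·8.3662 + 0.5339·0.0000] = 3.8610
Node d (S = 15.97): V_d = e^(−0.01)·[0.4661·0.0000 + 0.5339·0.0000] = 0.0000
Node 0 (S = 20): V_0 = e^(−0.01)·[0.4661·3.8610 + 0.5339·0.0000] = 1.7818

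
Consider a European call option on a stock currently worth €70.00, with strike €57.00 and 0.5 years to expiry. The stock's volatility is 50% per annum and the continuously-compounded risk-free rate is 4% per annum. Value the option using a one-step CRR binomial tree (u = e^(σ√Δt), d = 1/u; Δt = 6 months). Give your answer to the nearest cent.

CRR parameters: u = e^(σ√Δt) = e^(0.5·√0.5) = 1.4241, d = 1/u = 0.7022
Per-period rate: rΔt = 0.04·0.5 = 0.02, so R = e^0.02 = 1.0202
Risk-neutral probability p = (e^0.02 − 0.7022)/(1.4241 − 0.7022) = 0.3180/0.7219 = 0.4405
Terminal stock prices: S_u = 99.69, S_d = 49.15
Terminal payoffs (S − K): max(42.69, 0) = 42.69, max(-7.847, 0) = 0
Node 0 (S = 70): V_0 = e^(−0.02)·[0.4405·42.6883 + 0.5595·0.0000] = 18.4320

€18.43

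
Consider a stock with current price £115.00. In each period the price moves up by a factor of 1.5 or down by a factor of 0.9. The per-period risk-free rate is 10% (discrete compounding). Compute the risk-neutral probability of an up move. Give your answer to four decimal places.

p = 0.3333

Risk-neutral probability p = (1 + 0.1 − 0.9)/(1.5 − 0.9) = 0.2000/0.6000 = 0.3333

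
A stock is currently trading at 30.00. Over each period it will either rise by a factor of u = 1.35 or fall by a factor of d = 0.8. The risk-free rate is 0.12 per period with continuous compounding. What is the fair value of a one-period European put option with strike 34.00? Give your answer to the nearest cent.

3.59

Risk-neutral probability p = (e^0.12 − 0.8)/(1.35 − 0.8) = 0.3275/0.5500 = 0.5954
Terminal stock prices: S_u = 40.5, S_d = 24
Terminal payoffs (K − S): max(-6.5, 0) = 0, max(10, 0) = 10
Node 0 (S = 30): V_0 = e^(−0.12)·[0.5954·0.0000 + 0.4046·10.0000] = 3.5880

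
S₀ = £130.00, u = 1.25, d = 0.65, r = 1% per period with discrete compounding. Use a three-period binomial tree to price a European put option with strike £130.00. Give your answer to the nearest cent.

Risk-neutral probability p = (1 + 0.01 − 0.65)/(1.25 − 0.65) = 0.3600/0.6000 = 0.6000
Terminal stock prices: S_uuu = 253.9, S_uud = 132, S_udd = 68.66, S_ddd = 35.7
Terminal payoffs (K − S): max(-123.9, 0) = 0, max(-2.031, 0) = 0, max(61.34, 0) = 61.34, max(94.3, 0) = 94.3
Node uu (S = 203.1): V_uu = 1/1.01·[0.6000·0.0000 + 0.4000·0.0000] = 0.0000
Node ud (S = 105.6): V_ud = 1/1.01·[0.6000·0.0000 + 0.4000·61.3438] = 24.2946
Node dd (S = 54.93): V_dd = 1/1.01·[0.6000·61.3438 + 0.4000·94.2987] = 73.7879
Node u (S = 162.5): V_u = 1/1.01·[0.6000·0.0000 + 0.4000·24.2946] = 9.6216
Node d (S = 84.5): V_d = 1/1.01·[0.6000·24.2946 + 0.4000·73.7879] = 43.6553
Node 0 (S = 130): V_0 = 1/1.01·[0.6000·9.6216 + 0.4000·43.6553] = 23.0050

£23.01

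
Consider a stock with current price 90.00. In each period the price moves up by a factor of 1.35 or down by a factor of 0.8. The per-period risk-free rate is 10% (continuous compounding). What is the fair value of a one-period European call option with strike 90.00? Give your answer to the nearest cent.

15.81

Risk-neutral probability p = (e^0.1 − 0.8)/(1.35 − 0.8) = 0.3052/0.5500 = 0.5549
Terminal stock prices: S_u = 121.5, S_d = 72
Terminal payoffs (S − K): max(31.5, 0) = 31.5, max(-18, 0) = 0
Node 0 (S = 90): V_0 = e^(−0.1)·[0.5549·31.5000 + 0.4451·0.0000] = 15.8147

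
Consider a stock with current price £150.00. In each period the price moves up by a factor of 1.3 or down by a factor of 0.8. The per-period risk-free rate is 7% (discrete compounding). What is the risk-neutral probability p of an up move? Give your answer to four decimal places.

p = 0.5400

Risk-neutral probability p = (1 + 0.07 − 0.8)/(1.3 − 0.8) = 0.2700/0.5000 = 0.5400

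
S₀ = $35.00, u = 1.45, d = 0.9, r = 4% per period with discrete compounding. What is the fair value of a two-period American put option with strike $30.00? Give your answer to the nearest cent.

$0.85

Risk-neutral probability p = (1 + 0.04 − 0.9)/(1.45 − 0.9) = 0.1400/0.5500 = 0.2545
Terminal stock prices: S_uu = 73.59, S_ud = 45.68, S_dd = 28.35
Terminal payoffs (K − S): max(-43.59, 0) = 0, max(-15.68, 0) = 0, max(1.65, 0) = 1.65
Node u (S = 50.75): continuation = 1/1.04·[0.2545·0.0000 + 0.7455·0.0000] = 0.0000; exercise value = 0.0000 ≤ continuation, so V_u = 0.0000
Node d (S = 31.5): continuation = 1/1.04·[0.2545·0.0000 + 0.7455·1.6500] = 1.1827; exercise value = 0.0000 ≤ continuation, so V_d = 1.1827
Node 0 (S = 35): continuation = 1/1.04·[0.2545·0.0000 + 0.7455·1.1827] = 0.8477; exercise value = 0.0000 ≤ continuation, so V_0 = 0.8477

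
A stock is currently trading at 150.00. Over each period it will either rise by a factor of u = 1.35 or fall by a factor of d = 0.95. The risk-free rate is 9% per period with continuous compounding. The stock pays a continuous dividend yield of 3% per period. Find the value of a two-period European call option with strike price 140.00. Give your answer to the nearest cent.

26.33

Per-period risk-free factor R = e^0.09 = 1.0942; dividend-adjusted growth = e^(0.09−0.03) = 1.0618.
Risk-neutral probability p = (1.0618 − 0.95)/(1.35 − 0.95) = 0.1118/0.4000 = 0.2796
Terminal stock prices: S_uu = 273.4, S_ud = 192.4, S_dd = 135.4
Terminal payoffs (S − K): max(133.4, 0) = 133.4, max(52.38, 0) = 52.38, max(-4.625, 0) = 0
Node u (S = 202.5): V_u = e^(−0.09)·[0.2796·133.3750 + 0.7204·52.3750] = 68.5649
Node d (S = 142.5): V_d = e^(−0.09)·[0.2796·52.3750 + 0.7204·0.0000] = 13.3832
Node 0 (S = 150): V_0 = e^(−0.09)·[0.2796·68.5649 + 0.7204·13.3832] = 26.3318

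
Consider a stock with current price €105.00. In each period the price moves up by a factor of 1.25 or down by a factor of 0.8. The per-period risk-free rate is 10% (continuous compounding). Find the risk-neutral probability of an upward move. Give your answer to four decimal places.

Risk-neutral probability p = (e^0.1 − 0.8)/(1.25 − 0.8) = 0.3052/0.4500 = 0.6782

p = 0.6782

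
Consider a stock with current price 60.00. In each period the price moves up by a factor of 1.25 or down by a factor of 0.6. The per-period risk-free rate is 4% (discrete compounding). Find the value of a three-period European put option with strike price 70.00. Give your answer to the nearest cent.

15.24

Risk-neutral probability p = (1 + 0.04 − 0.6)/(1.25 − 0.6) = 0.4400/0.6500 = 0.6769
Terminal stock prices: S_uuu = 117.2, S_uud = 56.25, S_udd = 27, S_ddd = 12.96
Terminal payoffs (K − S): max(-47.19, 0) = 0, max(13.75, 0) = 13.75, max(43, 0) = 43, max(57.04, 0) = 57.04
Node uu (S = 93.75): V_uu = 1/1.04·[0.6769·0.0000 + 0.3231·13.7500] = 4.2714
Node ud (S = 45): V_ud = 1/1.04·[0.6769·13.7500 + 0.3231·43.0000] = 22.3077
Node dd (S = 21.6): V_dd = 1/1.04·[0.6769·43.0000 + 0.3231·57.0400] = 45.7077
Node u (S = 75): V_u = 1/1.04·[0.6769·4.2714 + 0.3231·22.3077] = 9.7101
Node d (S = 36): V_d = 1/1.04·[0.6769·22.3077 + 0.3231·45.7077] = 28.7189
Node 0 (S = 60): V_0 = 1/1.04·[0.6769·9.7101 + 0.3231·28.7189] = 15.2418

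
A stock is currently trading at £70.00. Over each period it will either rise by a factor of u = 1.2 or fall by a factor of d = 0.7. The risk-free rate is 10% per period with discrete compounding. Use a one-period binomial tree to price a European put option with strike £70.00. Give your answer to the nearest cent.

£3.82

Risk-neutral probability p = (1 + 0.1 − 0.7)/(1.2 − 0.7) = 0.4000/0.5000 = 0.8000
Terminal stock prices: S_u = 84, S_d = 49
Terminal payoffs (K − S): max(-14, 0) = 0, max(21, 0) = 21
Node 0 (S = 70): V_0 = 1/1.1·[0.8000·0.0000 + 0.2000·21.0000] = 3.8182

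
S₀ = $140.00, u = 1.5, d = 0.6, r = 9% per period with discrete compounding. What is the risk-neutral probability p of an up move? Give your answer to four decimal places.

Risk-neutral probability p = (1 + 0.09 − 0.6)/(1.5 − 0.6) = 0.4900/0.9000 = 0.5444

p = 0.5444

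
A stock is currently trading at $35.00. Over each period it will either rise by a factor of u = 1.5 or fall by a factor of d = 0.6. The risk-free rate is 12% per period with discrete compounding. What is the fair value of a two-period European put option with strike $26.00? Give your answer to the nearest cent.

$1.90

Risk-neutral probability p = (1 + 0.12 − 0.6)/(1.5 − 0.6) = 0.5200/0.9000 = 0.5778
Terminal stock prices: S_uu = 78.75, S_ud = 31.5, S_dd = 12.6
Terminal payoffs (K − S): max(-52.75, 0) = 0, max(-5.5, 0) = 0, max(13.4, 0) = 13.4
Node u (S = 52.5): V_u = 1/1.12·[0.5778·0.0000 + 0.4222·0.0000] = 0.0000
Node d (S = 21): V_d = 1/1.12·[0.5778·0.0000 + 0.4222·13.4000] = 5.0516
Node 0 (S = 35): V_0 = 1/1.12·[0.5778·0.0000 + 0.4222·5.0516] = 1.9044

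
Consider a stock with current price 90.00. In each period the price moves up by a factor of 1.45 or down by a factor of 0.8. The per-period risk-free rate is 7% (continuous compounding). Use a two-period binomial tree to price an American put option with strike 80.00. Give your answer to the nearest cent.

Risk-neutral probability p = (e^0.07 − 0.8)/(1.45 − 0.8) = 0.2725/0.6500 = 0.4192
Terminal stock prices: S_uu = 189.2, S_ud = 104.4, S_dd = 57.6
Terminal payoffs (K − S): max(-109.2, 0) = 0, max(-24.4, 0) = 0, max(22.4, 0) = 22.4
Node u (S = 130.5): continuation = e^(−0.07)·[0.4192·0.0000 + 0.5808·0.0000] = 0.0000; exercise value = 0.0000 ≤ continuation, so V_u = 0.0000
Node d (S = 72): continuation = e^(−0.07)·[0.4192·0.0000 + 0.5808·22.4000] = 12.1295; exercise value = 8.0000 ≤ continuation, so V_d = 12.1295
Node 0 (S = 90): continuation = e^(−0.07)·[0.4192·0.0000 + 0.5808·12.1295] = 6.5680; exercise value = 0.0000 ≤ continuation, so V_0 = 6.5680

6.57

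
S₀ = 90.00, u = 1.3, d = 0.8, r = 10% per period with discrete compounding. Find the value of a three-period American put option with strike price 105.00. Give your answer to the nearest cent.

15.00

Risk-neutral probability p = (1 + 0.1 − 0.8)/(1.3 − 0.8) = 0.3000/0.5000 = 0.6000
Terminal stock prices: S_uuu = 197.7, S_uud = 121.7, S_udd = 74.88, S_ddd = 46.08
Terminal payoffs (K − S): max(-92.73, 0) = 0, max(-16.68, 0) = 0, max(30.12, 0) = 30.12, max(58.92, 0) = 58.92
Node uu (S = 152.1): continuation = 1/1.1·[0.6000·0.0000 + 0.4000·0.0000] = 0.0000; exercise value = 0.0000 ≤ continuation, so V_uu = 0.0000
Node ud (S = 93.6): continuation = 1/1.1·[0.6000·0.0000 + 0.4000·30.1200] = 10.9527; exercise value = 11.4000 > continuation, so V_ud = 11.4000 (exercise)
Node dd (S = 57.6): continuation = 1/1.1·[0.6000·30.1200 + 0.4000·58.9200] = 37.8545; exercise value = 47.4000 > continuation, so V_dd = 47.4000 (exercise)
Node u (S = 117): continuation = 1/1.1·[0.6000·0.0000 + 0.4000·11.4000] = 4.1455; exercise value = 0.0000 ≤ continuation, so V_u = 4.1455
Node d (S = 72): continuation = 1/1.1·[0.6000·11.4000 + 0.4000·47.4000] = 23.4545; exercise value = 33.0000 > continuation, so V_d = 33.0000 (exercise)
Node 0 (S = 90): continuation = 1/1.1·[0.6000·4.1455 + 0.4000·33.0000] = 14.2612; exercise value = 15.0000 > continuation, so V_0 = 15.0000 (exercise)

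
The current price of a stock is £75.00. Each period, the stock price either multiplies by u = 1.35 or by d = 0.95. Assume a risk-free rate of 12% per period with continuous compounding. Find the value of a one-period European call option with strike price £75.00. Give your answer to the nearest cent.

£10.33

Risk-neutral probability p = (e^0.12 − 0.95)/(1.35 − 0.95) = 0.1775/0.4000 = 0.4437
Terminal stock prices: S_u = 101.2, S_d = 71.25
Terminal payoffs (S − K): max(26.25, 0) = 26.25, max(-3.75, 0) = 0
Node 0 (S = 75): V_0 = e^(−0.12)·[0.4437·26.2500 + 0.5563·0.0000] = 10.3311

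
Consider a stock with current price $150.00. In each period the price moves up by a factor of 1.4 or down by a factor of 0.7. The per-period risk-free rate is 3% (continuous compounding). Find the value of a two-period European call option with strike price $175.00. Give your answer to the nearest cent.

Risk-neutral probability p = (e^0.03 − 0.7)/(1.4 − 0.7) = 0.3305/0.7000 = 0.4721
Terminal stock prices: S_uu = 294, S_ud = 147, S_dd = 73.5
Terminal payoffs (S − K): max(119, 0) = 119, max(-28, 0) = 0, max(-101.5, 0) = 0
Node u (S = 210): V_u = e^(−0.03)·[0.4721·119.0000 + 0.5279·0.0000] = 54.5170
Node d (S = 105): V_d = e^(−0.03)·[0.4721·0.0000 + 0.5279·0.0000] = 0.0000
Node 0 (S = 150): V_0 = e^(−0.03)·[0.4721·54.5170 + 0.5279·0.0000] = 24.9756

$24.98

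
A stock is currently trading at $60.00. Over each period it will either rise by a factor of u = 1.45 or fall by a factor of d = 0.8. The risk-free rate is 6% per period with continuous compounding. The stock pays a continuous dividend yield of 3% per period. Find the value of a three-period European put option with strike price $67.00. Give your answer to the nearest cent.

$12.34

Per-period risk-free factor R = e^0.06 = 1.0618; dividend-adjusted growth = e^(0.06−0.03) = 1.0305.
Risk-neutral probability p = (1.0305 − 0.8)/(1.45 − 0.8) = 0.2305/0.6500 = 0.3545
Terminal stock prices: S_uuu = 182.9, S_uud = 100.9, S_udd = 55.68, S_ddd = 30.72
Terminal payoffs (K − S): max(-115.9, 0) = 0, max(-33.92, 0) = 0, max(11.32, 0) = 11.32, max(36.28, 0) = 36.28
Node uu (S = 126.2): V_uu = e^(−0.06)·[0.3545·0.0000 + 0.6455·0.0000] = 0.0000
Node ud (S = 69.6): V_ud = e^(−0.06)·[0.3545·0.0000 + 0.6455·11.3200] = 6.8810
Node dd (S = 38.4): V_dd = e^(−0.06)·[0.3545·11.3200 + 0.6455·36.2800] = 25.8331
Node u (S = 87): V_u = e^(−0.06)·[0.3545·0.0000 + 0.6455·6.8810] = 4.1828
Node d (S = 48): V_d = e^(−0.06)·[0.3545·6.8810 + 0.6455·25.8331] = 18.0006
Node 0 (S = 60): V_0 = e^(−0.06)·[0.3545·4.1828 + 0.6455·18.0006] = 12.3386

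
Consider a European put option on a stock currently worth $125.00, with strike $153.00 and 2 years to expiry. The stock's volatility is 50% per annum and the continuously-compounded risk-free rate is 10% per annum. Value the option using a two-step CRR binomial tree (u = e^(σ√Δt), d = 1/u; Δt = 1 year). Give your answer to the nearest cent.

CRR parameters: u = e^(σ√Δt) = e^(0.5·√1) = 1.6487, d = 1/u = 0.6065
Per-period rate: rΔt = 0.1·1 = 0.1, so R = e^0.1 = 1.1052
Risk-neutral probability p = (e^0.1 − 0.6065)/(1.6487 − 0.6065) = 0.4986/1.0422 = 0.4785
Terminal stock prices: S_uu = 339.8, S_ud = 125, S_dd = 45.98
Terminal payoffs (K − S): max(-186.8, 0) = 0, max(28, 0) = 28, max(107, 0) = 107
Node u (S = 206.1): V_u = e^(−0.1)·[0.4785·0.0000 + 0.5215·28.0000] = 13.2136
Node d (S = 75.82): V_d = e^(−0.1)·[0.4785·28.0000 + 0.5215·107.0151] = 62.6238
Node 0 (S = 125): V_0 = e^(−0.1)·[0.4785·13.2136 + 0.5215·62.6238] = 35.2735

$35.27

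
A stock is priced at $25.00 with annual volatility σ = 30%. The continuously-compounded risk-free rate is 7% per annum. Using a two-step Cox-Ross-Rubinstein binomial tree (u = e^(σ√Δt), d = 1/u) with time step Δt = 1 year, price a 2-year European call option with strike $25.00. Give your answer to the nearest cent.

$5.30

CRR parameters: u = e^(σ√Δt) = e^(0.3·√1) = 1.3499, d = 1/u = 0.7408
Per-period rate: rΔt = 0.07·1 = 0.07, so R = e^0.07 = 1.0725
Risk-neutral probability p = (e^0.07 − 0.7408)/(1.3499 − 0.7408) = 0.3317/0.6090 = 0.5446
Terminal stock prices: S_uu = 45.55, S_ud = 25, S_dd = 13.72
Terminal payoffs (S − K): max(20.55, 0) = 20.55, max(0, 0) = 0, max(-11.28, 0) = 0
Node u (S = 33.75): V_u = e^(−0.07)·[0.5446·20.5530 + 0.4554·0.0000] = 10.4366
Node d (S = 18.52): V_d = e^(−0.07)·[0.5446·0.0000 + 0.4554·0.0000] = 0.0000
Node 0 (S = 25): V_0 = e^(−0.07)·[0.5446·10.4366 + 0.4554·0.0000] = 5.2996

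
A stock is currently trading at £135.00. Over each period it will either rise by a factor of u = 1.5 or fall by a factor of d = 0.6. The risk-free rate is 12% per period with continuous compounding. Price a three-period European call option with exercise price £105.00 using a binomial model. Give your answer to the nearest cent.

£72.24

Risk-neutral probability p = (e^0.12 − 0.6)/(1.5 − 0.6) = 0.5275/0.9000 = 0.5861
Terminal stock prices: S_uuu = 455.6, S_uud = 182.2, S_udd = 72.9, S_ddd = 29.16
Terminal payoffs (S − K): max(350.6, 0) = 350.6, max(77.25, 0) = 77.25, max(-32.1, 0) = 0, max(-75.84, 0) = 0
Node uu (S = 303.8): V_uu = e^(−0.12)·[0.5861·350.6250 + 0.4139·77.2500] = 210.6234
Node ud (S = 121.5): V_ud = e^(−0.12)·[0.5861·77.2500 + 0.4139·0.0000] = 40.1569
Node dd (S = 48.6): V_dd = e^(−0.12)·[0.5861·0.0000 + 0.4139·0.0000] = 0.0000
Node u (S = 202.5): V_u = e^(−0.12)·[0.5861·210.6234 + 0.4139·40.1569] = 124.2297
Node d (S = 81): V_d = e^(−0.12)·[0.5861·40.1569 + 0.4139·0.0000] = 20.8748
Node 0 (S = 135): V_0 = e^(−0.12)·[0.5861·124.2297 + 0.4139·20.8748] = 72.2414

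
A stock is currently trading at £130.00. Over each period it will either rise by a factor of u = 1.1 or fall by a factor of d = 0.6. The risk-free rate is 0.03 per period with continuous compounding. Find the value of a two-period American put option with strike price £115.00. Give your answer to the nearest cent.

Risk-neutral probability p = (e^0.03 − 0.6)/(1.1 − 0.6) = 0.4305/0.5000 = 0.8609
Terminal stock prices: S_uu = 157.3, S_ud = 85.8, S_dd = 46.8
Terminal payoffs (K − S): max(-42.3, 0) = 0, max(29.2, 0) = 29.2, max(68.2, 0) = 68.2
Node u (S = 143): continuation = e^(−0.03)·[0.8609·0.0000 + 0.1391·29.2000] = 3.9414; exercise value = 0.0000 ≤ continuation, so V_u = 3.9414
Node d (S = 78): continuation = e^(−0.03)·[0.8609·29.2000 + 0.1391·68.2000] = 33.6012; exercise value = 37.0000 > continuation, so V_d = 37.0000 (exercise)
Node 0 (S = 130): continuation = e^(−0.03)·[0.8609·3.9414 + 0.1391·37.0000] = 8.2872; exercise value = 0.0000 ≤ continuation, so V_0 = 8.2872

£8.29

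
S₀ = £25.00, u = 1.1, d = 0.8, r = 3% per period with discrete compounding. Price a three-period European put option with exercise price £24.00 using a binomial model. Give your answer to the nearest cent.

Risk-neutral probability p = (1 + 0.03 − 0.8)/(1.1 − 0.8) = 0.2300/0.3000 = 0.7667
Terminal stock prices: S_uuu = 33.28, S_uud = 24.2, S_udd = 17.6, S_ddd = 12.8
Terminal payoffs (K − S): max(-9.275, 0) = 0, max(-0.2, 0) = 0, max(6.4, 0) = 6.4, max(11.2, 0) = 11.2
Node uu (S = 30.25): V_uu = 1/1.03·[0.7667·0.0000 + 0.2333·0.0000] = 0.0000
Node ud (S = 22): V_ud = 1/1.03·[0.7667·0.0000 + 0.2333·6.4000] = 1.4498
Node dd (S = 16): V_dd = 1/1.03·[0.7667·6.4000 + 0.2333·11.2000] = 7.3010
Node u (S = 27.5): V_u = 1/1.03·[0.7667·0.0000 + 0.2333·1.4498] = 0.3284
Node d (S = 20): V_d = 1/1.03·[0.7667·1.4498 + 0.2333·7.3010] = 2.7331
Node 0 (S = 25): V_0 = 1/1.03·[0.7667·0.3284 + 0.2333·2.7331] = 0.8636

£0.86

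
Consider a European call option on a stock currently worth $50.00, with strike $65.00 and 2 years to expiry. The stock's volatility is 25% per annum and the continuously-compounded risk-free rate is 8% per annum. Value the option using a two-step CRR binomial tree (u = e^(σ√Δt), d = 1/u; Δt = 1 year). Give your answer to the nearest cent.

CRR parameters: u = e^(σ√Δt) = e^(0.25·√1) = 1.2840, d = 1/u = 0.7788
Per-period rate: rΔt = 0.08·1 = 0.08, so R = e^0.08 = 1.0833
Risk-neutral probability p = (e^0.08 − 0.7788)/(1.2840 − 0.7788) = 0.3045/0.5052 = 0.6027
Terminal stock prices: S_uu = 82.44, S_ud = 50, S_dd = 30.33
Terminal payoffs (S − K): max(17.44, 0) = 17.44, max(-15, 0) = 0, max(-34.67, 0) = 0
Node u (S = 64.2): V_u = e^(−0.08)·[0.6027·17.4361 + 0.3973·0.0000] = 9.7004
Node d (S = 38.94): V_d = e^(−0.08)·[0.6027·0.0000 + 0.3973·0.0000] = 0.0000
Node 0 (S = 50): V_0 = e^(−0.08)·[0.6027·9.7004 + 0.3973·0.0000] = 5.3967

$5.40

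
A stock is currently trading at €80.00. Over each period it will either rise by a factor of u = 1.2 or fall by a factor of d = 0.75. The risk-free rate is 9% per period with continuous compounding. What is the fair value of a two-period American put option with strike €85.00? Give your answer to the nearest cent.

€7.33

Risk-neutral probability p = (e^0.09 − 0.75)/(1.2 − 0.75) = 0.3442/0.4500 = 0.7648
Terminal stock prices: S_uu = 115.2, S_ud = 72, S_dd = 45
Terminal payoffs (K − S): max(-30.2, 0) = 0, max(13, 0) = 13, max(40, 0) = 40
Node u (S = 96): continuation = e^(−0.09)·[0.7648·0.0000 + 0.2352·13.0000] = 2.7941; exercise value = 0.0000 ≤ continuation, so V_u = 2.7941
Node d (S = 60): continuation = e^(−0.09)·[0.7648·13.0000 + 0.2352·40.0000] = 17.6842; exercise value = 25.0000 > continuation, so V_d = 25.0000 (exercise)
Node 0 (S = 80): continuation = e^(−0.09)·[0.7648·2.7941 + 0.2352·25.0000] = 7.3262; exercise value = 5.0000 ≤ continuation, so V_0 = 7.3262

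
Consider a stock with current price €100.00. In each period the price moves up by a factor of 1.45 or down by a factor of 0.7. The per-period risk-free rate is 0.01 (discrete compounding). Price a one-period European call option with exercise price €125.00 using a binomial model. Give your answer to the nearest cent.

Risk-neutral probability p = (1 + 0.01 − 0.7)/(1.45 − 0.7) = 0.3100/0.7500 = 0.4133
Terminal stock prices: S_u = 145, S_d = 70
Terminal payoffs (S − K): max(20, 0) = 20, max(-55, 0) = 0
Node 0 (S = 100): V_0 = 1/1.01·[0.4133·20.0000 + 0.5867·0.0000] = 8.1848

€8.18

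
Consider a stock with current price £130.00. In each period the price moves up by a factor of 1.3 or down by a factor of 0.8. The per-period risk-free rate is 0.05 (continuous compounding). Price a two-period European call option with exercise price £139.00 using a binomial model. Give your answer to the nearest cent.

£18.44

Risk-neutral probability p = (e^0.05 − 0.8)/(1.3 − 0.8) = 0.2513/0.5000 = 0.5025
Terminal stock prices: S_uu = 219.7, S_ud = 135.2, S_dd = 83.2
Terminal payoffs (S − K): max(80.7, 0) = 80.7, max(-3.8, 0) = 0, max(-55.8, 0) = 0
Node u (S = 169): V_u = e^(−0.05)·[0.5025·80.7000 + 0.4975·0.0000] = 38.5773
Node d (S = 104): V_d = e^(−0.05)·[0.5025·0.0000 + 0.4975·0.0000] = 0.0000
Node 0 (S = 130): V_0 = e^(−0.05)·[0.5025·38.5773 + 0.4975·0.0000] = 18.4412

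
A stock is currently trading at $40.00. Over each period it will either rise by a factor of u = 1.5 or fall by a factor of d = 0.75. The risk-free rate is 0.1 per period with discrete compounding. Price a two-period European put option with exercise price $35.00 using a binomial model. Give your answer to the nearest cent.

Risk-neutral probability p = (1 + 0.1 − 0.75)/(1.5 − 0.75) = 0.3500/0.7500 = 0.4667
Terminal stock prices: S_uu = 90, S_ud = 45, S_dd = 22.5
Terminal payoffs (K − S): max(-55, 0) = 0, max(-10, 0) = 0, max(12.5, 0) = 12.5
Node u (S = 60): V_u = 1/1.1·[0.4667·0.0000 + 0.5333·0.0000] = 0.0000
Node d (S = 30): V_d = 1/1.1·[0.4667·0.0000 + 0.5333·12.5000] = 6.0606
Node 0 (S = 40): V_0 = 1/1.1·[0.4667·0.0000 + 0.5333·6.0606] = 2.9385

$2.94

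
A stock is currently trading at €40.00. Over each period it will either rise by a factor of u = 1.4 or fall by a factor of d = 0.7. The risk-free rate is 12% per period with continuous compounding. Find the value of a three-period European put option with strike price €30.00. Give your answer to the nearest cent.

€1.17

Risk-neutral probability p = (e^0.12 − 0.7)/(1.4 − 0.7) = 0.4275/0.7000 = 0.6107
Terminal stock prices: S_uuu = 109.8, S_uud = 54.88, S_udd = 27.44, S_ddd = 13.72
Terminal payoffs (K − S): max(-79.76, 0) = 0, max(-24.88, 0) = 0, max(2.56, 0) = 2.56, max(16.28, 0) = 16.28
Node uu (S = 78.4): V_uu = e^(−0.12)·[0.6107·0.0000 + 0.3893·0.0000] = 0.0000
Node ud (S = 39.2): V_ud = e^(−0.12)·[0.6107·0.0000 + 0.3893·2.5600] = 0.8839
Node dd (S = 19.6): V_dd = e^(−0.12)·[0.6107·2.5600 + 0.3893·16.2800] = 7.0076
Node u (S = 56): V_u = e^(−0.12)·[0.6107·0.0000 + 0.3893·0.8839] = 0.3052
Node d (S = 28): V_d = e^(−0.12)·[0.6107·0.8839 + 0.3893·7.0076] = 2.8983
Node 0 (S = 40): V_0 = e^(−0.12)·[0.6107·0.3052 + 0.3893·2.8983] = 1.1660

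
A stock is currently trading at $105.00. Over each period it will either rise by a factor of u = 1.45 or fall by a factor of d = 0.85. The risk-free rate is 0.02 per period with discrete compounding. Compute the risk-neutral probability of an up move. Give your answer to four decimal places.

Risk-neutral probability p = (1 + 0.02 − 0.85)/(1.45 − 0.85) = 0.1700/0.6000 = 0.2833

p = 0.2833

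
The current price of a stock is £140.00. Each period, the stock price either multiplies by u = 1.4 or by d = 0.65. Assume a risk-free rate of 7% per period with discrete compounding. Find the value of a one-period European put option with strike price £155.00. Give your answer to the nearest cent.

£26.32

Risk-neutral probability p = (1 + 0.07 − 0.65)/(1.4 − 0.65) = 0.4200/0.7500 = 0.5600
Terminal stock prices: S_u = 196, S_d = 91
Terminal payoffs (K − S): max(-41, 0) = 0, max(64, 0) = 64
Node 0 (S = 140): V_0 = 1/1.07·[0.5600·0.0000 + 0.4400·64.0000] = 26.3178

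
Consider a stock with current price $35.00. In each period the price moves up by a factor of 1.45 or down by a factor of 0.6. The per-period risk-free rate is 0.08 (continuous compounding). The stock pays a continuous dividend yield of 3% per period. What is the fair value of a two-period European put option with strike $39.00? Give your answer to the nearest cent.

$8.58

Per-period risk-free factor R = e^0.08 = 1.0833; dividend-adjusted growth = e^(0.08−0.03) = 1.0513.
Risk-neutral probability p = (1.0513 − 0.6)/(1.45 − 0.6) = 0.4513/0.8500 = 0.5309
Terminal stock prices: S_uu = 73.59, S_ud = 30.45, S_dd = 12.6
Terminal payoffs (K − S): max(-34.59, 0) = 0, max(8.55, 0) = 8.55, max(26.4, 0) = 26.4
Node u (S = 50.75): V_u = e^(−0.08)·[0.5309·0.0000 + 0.4691·8.5500] = 3.7024
Node d (S = 21): V_d = e^(−0.08)·[0.5309·8.5500 + 0.4691·26.4000] = 15.6222
Node 0 (S = 35): V_0 = e^(−0.08)·[0.5309·3.7024 + 0.4691·15.6222] = 8.5793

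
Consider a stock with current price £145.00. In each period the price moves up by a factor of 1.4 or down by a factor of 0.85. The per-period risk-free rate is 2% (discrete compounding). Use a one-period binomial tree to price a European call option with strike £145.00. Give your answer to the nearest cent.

£17.58

Risk-neutral probability p = (1 + 0.02 − 0.85)/(1.4 − 0.85) = 0.1700/0.5500 = 0.3091
Terminal stock prices: S_u = 203, S_d = 123.2
Terminal payoffs (S − K): max(58, 0) = 58, max(-21.75, 0) = 0
Node 0 (S = 145): V_0 = 1/1.02·[0.3091·58.0000 + 0.6909·0.0000] = 17.5758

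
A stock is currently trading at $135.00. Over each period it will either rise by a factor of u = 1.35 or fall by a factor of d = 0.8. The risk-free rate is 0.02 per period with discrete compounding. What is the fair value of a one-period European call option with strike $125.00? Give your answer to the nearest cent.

$22.45

Risk-neutral probability p = (1 + 0.02 − 0.8)/(1.35 − 0.8) = 0.2200/0.5500 = 0.4000
Terminal stock prices: S_u = 182.2, S_d = 108
Terminal payoffs (S − K): max(57.25, 0) = 57.25, max(-17, 0) = 0
Node 0 (S = 135): V_0 = 1/1.02·[0.4000·57.2500 + 0.6000·0.0000] = 22.4510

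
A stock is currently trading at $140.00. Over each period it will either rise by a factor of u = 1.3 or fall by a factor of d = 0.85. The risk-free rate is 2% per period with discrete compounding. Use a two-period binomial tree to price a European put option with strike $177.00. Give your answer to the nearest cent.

$38.30

Risk-neutral probability p = (1 + 0.02 − 0.85)/(1.3 − 0.85) = 0.1700/0.4500 = 0.3778
Terminal stock prices: S_uu = 236.6, S_ud = 154.7, S_dd = 101.1
Terminal payoffs (K − S): max(-59.6, 0) = 0, max(22.3, 0) = 22.3, max(75.85, 0) = 75.85
Node u (S = 182): V_u = 1/1.02·[0.3778·0.0000 + 0.6222·22.3000] = 13.6035
Node d (S = 119): V_d = 1/1.02·[0.3778·22.3000 + 0.6222·75.8500] = 54.5294
Node 0 (S = 140): V_0 = 1/1.02·[0.3778·13.6035 + 0.6222·54.5294] = 38.3025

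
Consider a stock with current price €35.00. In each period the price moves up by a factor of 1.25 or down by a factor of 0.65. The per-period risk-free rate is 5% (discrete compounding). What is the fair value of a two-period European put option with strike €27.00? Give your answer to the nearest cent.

Risk-neutral probability p = (1 + 0.05 − 0.65)/(1.25 − 0.65) = 0.4000/0.6000 = 0.6667
Terminal stock prices: S_uu = 54.69, S_ud = 28.44, S_dd = 14.79
Terminal payoffs (K − S): max(-27.69, 0) = 0, max(-1.438, 0) = 0, max(12.21, 0) = 12.21
Node u (S = 43.75): V_u = 1/1.05·[0.6667·0.0000 + 0.3333·0.0000] = 0.0000
Node d (S = 22.75): V_d = 1/1.05·[0.6667·0.0000 + 0.3333·12.2125] = 3.8770
Node 0 (S = 35): V_0 = 1/1.05·[0.6667·0.0000 + 0.3333·3.8770] = 1.2308

€1.23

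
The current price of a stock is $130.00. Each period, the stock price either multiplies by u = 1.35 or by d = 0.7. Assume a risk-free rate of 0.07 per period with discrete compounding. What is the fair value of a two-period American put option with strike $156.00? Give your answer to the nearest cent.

$33.27

Risk-neutral probability p = (1 + 0.07 − 0.7)/(1.35 − 0.7) = 0.3700/0.6500 = 0.5692
Terminal stock prices: S_uu = 236.9, S_ud = 122.8, S_dd = 63.7
Terminal payoffs (K − S): max(-80.93, 0) = 0, max(33.15, 0) = 33.15, max(92.3, 0) = 92.3
Node u (S = 175.5): continuation = 1/1.07·[0.5692·0.0000 + 0.4308·33.1500] = 13.3458; exercise value = 0.0000 ≤ continuation, so V_u = 13.3458
Node d (S = 91): continuation = 1/1.07·[0.5692·33.1500 + 0.4308·92.3000] = 54.7944; exercise value = 65.0000 > continuation, so V_d = 65.0000 (exercise)
Node 0 (S = 130): continuation = 1/1.07·[0.5692·13.3458 + 0.4308·65.0000] = 33.2681; exercise value = 26.0000 ≤ continuation, so V_0 = 33.2681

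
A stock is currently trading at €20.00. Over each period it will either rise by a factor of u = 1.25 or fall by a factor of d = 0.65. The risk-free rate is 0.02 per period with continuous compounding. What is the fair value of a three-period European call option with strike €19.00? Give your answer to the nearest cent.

€4.98

Risk-neutral probability p = (e^0.02 − 0.65)/(1.25 − 0.65) = 0.3702/0.6000 = 0.6170
Terminal stock prices: S_uuu = 39.06, S_uud = 20.31, S_udd = 10.56, S_ddd = 5.492
Terminal payoffs (S − K): max(20.06, 0) = 20.06, max(1.312, 0) = 1.312, max(-8.437, 0) = 0, max(-13.51, 0) = 0
Node uu (S = 31.25): V_uu = e^(−0.02)·[0.6170·20.0625 + 0.3830·1.3125] = 12.6262
Node ud (S = 16.25): V_ud = e^(−0.02)·[0.6170·1.3125 + 0.3830·0.0000] = 0.7938
Node dd (S = 8.45): V_dd = e^(−0.02)·[0.6170·0.0000 + 0.3830·0.0000] = 0.0000
Node u (S = 25): V_u = e^(−0.02)·[0.6170·12.6262 + 0.3830·0.7938] = 7.9341
Node d (S = 13): V_d = e^(−0.02)·[0.6170·0.7938 + 0.3830·0.0000] = 0.4801
Node 0 (S = 20): V_0 = e^(−0.02)·[0.6170·7.9341 + 0.3830·0.4801] = 4.9787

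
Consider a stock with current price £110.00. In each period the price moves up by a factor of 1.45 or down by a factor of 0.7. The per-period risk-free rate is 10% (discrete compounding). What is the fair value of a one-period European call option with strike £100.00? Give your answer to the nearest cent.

£28.85

Risk-neutral probability p = (1 + 0.1 − 0.7)/(1.45 − 0.7) = 0.4000/0.7500 = 0.5333
Terminal stock prices: S_u = 159.5, S_d = 77
Terminal payoffs (S − K): max(59.5, 0) = 59.5, max(-23, 0) = 0
Node 0 (S = 110): V_0 = 1/1.1·[0.5333·59.5000 + 0.4667·0.0000] = 28.8485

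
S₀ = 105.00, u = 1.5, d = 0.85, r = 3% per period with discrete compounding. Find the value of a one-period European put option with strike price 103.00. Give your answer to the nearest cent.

9.65

Risk-neutral probability p = (1 + 0.03 − 0.85)/(1.5 − 0.85) = 0.1800/0.6500 = 0.2769
Terminal stock prices: S_u = 157.5, S_d = 89.25
Terminal payoffs (K − S): max(-54.5, 0) = 0, max(13.75, 0) = 13.75
Node 0 (S = 105): V_0 = 1/1.03·[0.2769·0.0000 + 0.7231·13.7500] = 9.6527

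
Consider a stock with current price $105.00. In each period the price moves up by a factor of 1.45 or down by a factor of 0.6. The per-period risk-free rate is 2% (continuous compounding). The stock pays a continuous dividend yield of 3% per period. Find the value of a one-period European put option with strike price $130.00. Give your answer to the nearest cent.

Per-period risk-free factor R = e^0.02 = 1.0202; dividend-adjusted growth = e^(0.02−0.03) = 0.9900.
Risk-neutral probability p = (0.9900 − 0.6)/(1.45 − 0.6) = 0.3900/0.8500 = 0.4589
Terminal stock prices: S_u = 152.2, S_d = 63
Terminal payoffs (K − S): max(-22.25, 0) = 0, max(67, 0) = 67
Node 0 (S = 105): V_0 = e^(−0.02)·[0.4589·0.0000 + 0.5411·67.0000] = 35.5370

$35.54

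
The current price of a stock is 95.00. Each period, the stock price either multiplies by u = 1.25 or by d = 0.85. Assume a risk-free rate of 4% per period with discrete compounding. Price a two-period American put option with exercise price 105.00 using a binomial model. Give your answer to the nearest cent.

Risk-neutral probability p = (1 + 0.04 − 0.85)/(1.25 − 0.85) = 0.1900/0.4000 = 0.4750
Terminal stock prices: S_uu = 148.4, S_ud = 100.9, S_dd = 68.64
Terminal payoffs (K − S): max(-43.44, 0) = 0, max(4.062, 0) = 4.062, max(36.36, 0) = 36.36
Node u (S = 118.8): continuation = 1/1.04·[0.4750·0.0000 + 0.5250·4.0625] = 2.0508; exercise value = 0.0000 ≤ continuation, so V_u = 2.0508
Node d (S = 80.75): continuation = 1/1.04·[0.4750·4.0625 + 0.5250·36.3625] = 20.2115; exercise value = 24.2500 > continuation, so V_d = 24.2500 (exercise)
Node 0 (S = 95): continuation = 1/1.04·[0.4750·2.0508 + 0.5250·24.2500] = 13.1782; exercise value = 10.0000 ≤ continuation, so V_0 = 13.1782

13.18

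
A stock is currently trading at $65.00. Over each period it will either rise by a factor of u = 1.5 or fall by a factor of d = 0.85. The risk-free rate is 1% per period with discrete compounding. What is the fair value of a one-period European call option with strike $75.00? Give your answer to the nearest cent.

$5.48

Risk-neutral probability p = (1 + 0.01 − 0.85)/(1.5 − 0.85) = 0.1600/0.6500 = 0.2462
Terminal stock prices: S_u = 97.5, S_d = 55.25
Terminal payoffs (S − K): max(22.5, 0) = 22.5, max(-19.75, 0) = 0
Node 0 (S = 65): V_0 = 1/1.01·[0.2462·22.5000 + 0.7538·0.0000] = 5.4836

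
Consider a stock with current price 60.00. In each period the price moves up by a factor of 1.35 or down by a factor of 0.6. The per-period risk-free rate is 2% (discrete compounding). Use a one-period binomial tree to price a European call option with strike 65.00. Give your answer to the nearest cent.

8.78

Risk-neutral probability p = (1 + 0.02 − 0.6)/(1.35 − 0.6) = 0.4200/0.7500 = 0.5600
Terminal stock prices: S_u = 81, S_d = 36
Terminal payoffs (S − K): max(16, 0) = 16, max(-29, 0) = 0
Node 0 (S = 60): V_0 = 1/1.02·[0.5600·16.0000 + 0.4400·0.0000] = 8.7843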